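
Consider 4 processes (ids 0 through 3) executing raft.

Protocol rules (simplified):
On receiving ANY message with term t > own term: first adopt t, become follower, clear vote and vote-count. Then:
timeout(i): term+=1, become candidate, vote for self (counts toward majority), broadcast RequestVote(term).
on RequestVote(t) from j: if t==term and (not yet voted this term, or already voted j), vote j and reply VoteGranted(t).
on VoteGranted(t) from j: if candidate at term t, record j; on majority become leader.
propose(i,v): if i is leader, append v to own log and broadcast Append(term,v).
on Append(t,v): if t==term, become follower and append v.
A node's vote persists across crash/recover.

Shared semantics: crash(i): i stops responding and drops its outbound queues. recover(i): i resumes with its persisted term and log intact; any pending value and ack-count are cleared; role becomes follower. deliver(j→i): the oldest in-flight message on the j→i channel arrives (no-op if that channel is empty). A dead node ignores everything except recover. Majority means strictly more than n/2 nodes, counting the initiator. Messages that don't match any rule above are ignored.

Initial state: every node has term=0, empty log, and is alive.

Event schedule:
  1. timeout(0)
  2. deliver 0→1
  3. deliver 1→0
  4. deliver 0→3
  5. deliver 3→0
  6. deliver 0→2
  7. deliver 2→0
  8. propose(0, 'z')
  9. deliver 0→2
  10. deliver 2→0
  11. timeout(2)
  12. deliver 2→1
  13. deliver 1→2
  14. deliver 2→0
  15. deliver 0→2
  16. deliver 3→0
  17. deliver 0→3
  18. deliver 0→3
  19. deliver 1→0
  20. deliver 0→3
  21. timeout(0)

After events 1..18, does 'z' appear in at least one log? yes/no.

yes

1. timeout(0):  <0:cand t1 ->
2. deliver 0→1:  <1:foll t1 ->
3. deliver 1→0:  nop
4. deliver 0→3:  <3:foll t1 ->
5. deliver 3→0:  <0:lead t1 ->
6. deliver 0→2:  <2:foll t1 ->
7. deliver 2→0:  nop
8. propose(0,'z'):  <0:lead t1 z>
9. deliver 0→2:  <2:foll t1 z>
10. deliver 2→0:  nop
11. timeout(2):  <2:cand t2 z>
12. deliver 2→1:  <1:foll t2 ->
13. deliver 1→2:  nop
14. deliver 2→0:  <0:foll t2 z>
15. deliver 0→2:  <2:lead t2 z>
16. deliver 3→0:  nop
17. deliver 0→3:  <3:foll t1 z>
18. deliver 0→3:  nop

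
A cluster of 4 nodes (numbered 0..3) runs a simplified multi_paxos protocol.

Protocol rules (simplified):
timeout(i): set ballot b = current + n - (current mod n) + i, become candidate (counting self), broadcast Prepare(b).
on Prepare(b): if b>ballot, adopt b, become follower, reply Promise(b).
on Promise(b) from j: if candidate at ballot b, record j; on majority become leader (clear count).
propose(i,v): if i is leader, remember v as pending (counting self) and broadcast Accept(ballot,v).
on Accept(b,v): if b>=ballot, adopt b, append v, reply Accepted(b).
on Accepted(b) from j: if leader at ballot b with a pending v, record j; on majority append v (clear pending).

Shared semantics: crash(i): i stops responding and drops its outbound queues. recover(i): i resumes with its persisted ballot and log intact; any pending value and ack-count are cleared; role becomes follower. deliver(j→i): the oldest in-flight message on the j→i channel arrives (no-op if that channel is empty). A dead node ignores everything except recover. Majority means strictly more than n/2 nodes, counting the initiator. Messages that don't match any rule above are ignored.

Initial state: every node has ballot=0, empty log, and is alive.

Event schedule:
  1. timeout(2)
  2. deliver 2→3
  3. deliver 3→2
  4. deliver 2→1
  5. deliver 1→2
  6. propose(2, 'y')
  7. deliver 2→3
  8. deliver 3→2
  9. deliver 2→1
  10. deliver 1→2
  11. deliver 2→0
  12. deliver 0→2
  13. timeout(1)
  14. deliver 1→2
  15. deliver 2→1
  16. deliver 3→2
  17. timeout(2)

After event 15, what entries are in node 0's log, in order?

1. timeout(2):  <2:cand b6 ->
2. deliver 2→3:  <3:foll b6 ->
3. deliver 3→2:  nop
4. deliver 2→1:  <1:foll b6 ->
5. deliver 1→2:  <2:lead b6 ->
6. propose(2,'y'):  nop
7. deliver 2→3:  <3:foll b6 y>
8. deliver 3→2:  nop
9. deliver 2→1:  <1:foll b6 y>
10. deliver 1→2:  <2:lead b6 y>
11. deliver 2→0:  <0:foll b6 ->
12. deliver 0→2:  nop
13. timeout(1):  <1:cand b9 y>
14. deliver 1→2:  <2:foll b9 y>
15. deliver 2→1:  nop

empty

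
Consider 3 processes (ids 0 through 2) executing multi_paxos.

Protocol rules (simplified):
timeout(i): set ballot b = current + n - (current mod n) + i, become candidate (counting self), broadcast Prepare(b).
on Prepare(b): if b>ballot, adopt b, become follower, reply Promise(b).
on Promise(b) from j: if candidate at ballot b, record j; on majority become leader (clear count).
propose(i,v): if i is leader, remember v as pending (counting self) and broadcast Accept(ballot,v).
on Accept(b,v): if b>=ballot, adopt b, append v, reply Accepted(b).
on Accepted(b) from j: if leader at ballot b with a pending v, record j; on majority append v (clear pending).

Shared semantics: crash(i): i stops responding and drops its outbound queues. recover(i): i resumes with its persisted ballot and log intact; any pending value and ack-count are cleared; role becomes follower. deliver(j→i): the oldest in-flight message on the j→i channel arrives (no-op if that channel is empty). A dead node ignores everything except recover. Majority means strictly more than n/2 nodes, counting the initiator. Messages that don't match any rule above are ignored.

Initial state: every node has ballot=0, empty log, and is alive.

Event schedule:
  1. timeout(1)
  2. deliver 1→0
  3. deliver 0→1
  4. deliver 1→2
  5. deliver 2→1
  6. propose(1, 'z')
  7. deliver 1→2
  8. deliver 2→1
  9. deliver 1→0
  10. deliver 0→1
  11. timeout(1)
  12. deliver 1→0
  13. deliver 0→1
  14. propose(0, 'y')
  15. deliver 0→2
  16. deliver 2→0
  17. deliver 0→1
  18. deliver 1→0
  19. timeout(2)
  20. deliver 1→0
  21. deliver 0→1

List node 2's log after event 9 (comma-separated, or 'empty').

step 1 timeout(1): 1={cand,b=4,log=-}
step 2 deliver 1→0: 0={foll,b=4,log=-}
step 3 deliver 0→1: 1={lead,b=4,log=-}
step 4 deliver 1→2: 2={foll,b=4,log=-}
step 5 deliver 2→1: —
step 6 propose(1,'z'): —
step 7 deliver 1→2: 2={foll,b=4,log=z}
step 8 deliver 2→1: 1={lead,b=4,log=z}
step 9 deliver 1→0: 0={foll,b=4,log=z}

z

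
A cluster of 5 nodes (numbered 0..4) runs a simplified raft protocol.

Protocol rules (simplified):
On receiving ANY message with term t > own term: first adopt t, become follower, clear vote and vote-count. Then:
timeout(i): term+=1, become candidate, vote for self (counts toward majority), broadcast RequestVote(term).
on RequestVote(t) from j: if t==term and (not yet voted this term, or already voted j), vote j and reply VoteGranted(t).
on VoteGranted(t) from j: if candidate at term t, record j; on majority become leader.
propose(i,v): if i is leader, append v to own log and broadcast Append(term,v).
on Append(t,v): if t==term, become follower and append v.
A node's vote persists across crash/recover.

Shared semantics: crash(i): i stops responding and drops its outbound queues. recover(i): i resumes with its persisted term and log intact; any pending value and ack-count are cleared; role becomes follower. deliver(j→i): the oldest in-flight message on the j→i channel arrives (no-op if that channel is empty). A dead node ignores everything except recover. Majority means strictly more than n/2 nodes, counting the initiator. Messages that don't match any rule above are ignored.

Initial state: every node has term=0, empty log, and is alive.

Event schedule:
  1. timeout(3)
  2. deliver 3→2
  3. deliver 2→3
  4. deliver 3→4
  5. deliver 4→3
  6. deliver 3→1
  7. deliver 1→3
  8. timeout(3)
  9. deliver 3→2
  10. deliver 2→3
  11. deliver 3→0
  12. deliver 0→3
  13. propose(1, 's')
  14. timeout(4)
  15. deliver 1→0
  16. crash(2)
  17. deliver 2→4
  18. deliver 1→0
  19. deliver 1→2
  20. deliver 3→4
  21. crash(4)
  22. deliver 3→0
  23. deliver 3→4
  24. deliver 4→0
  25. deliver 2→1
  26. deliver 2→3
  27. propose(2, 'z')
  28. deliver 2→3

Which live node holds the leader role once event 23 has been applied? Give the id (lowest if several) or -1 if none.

-1

e1 timeout(3): 3[cand,t=1,-]
e2 deliver 3→2: 2[foll,t=1,-]
e3 deliver 2→3: ·
e4 deliver 3→4: 4[foll,t=1,-]
e5 deliver 4→3: 3[lead,t=1,-]
e6 deliver 3→1: 1[foll,t=1,-]
e7 deliver 1→3: ·
e8 timeout(3): 3[cand,t=2,-]
e9 deliver 3→2: 2[foll,t=2,-]
e10 deliver 2→3: ·
e11 deliver 3→0: 0[foll,t=1,-]
e12 deliver 0→3: ·
e13 propose(1,'s'): ·
e14 timeout(4): 4[cand,t=2,-]
e15 deliver 1→0: ·
e16 crash(2): 2[✗foll,t=2,-]
e17 deliver 2→4: ·
e18 deliver 1→0: ·
e19 deliver 1→2: ·
e20 deliver 3→4: ·
e21 crash(4): 4[✗cand,t=2,-]
e22 deliver 3→0: 0[foll,t=2,-]
e23 deliver 3→4: ·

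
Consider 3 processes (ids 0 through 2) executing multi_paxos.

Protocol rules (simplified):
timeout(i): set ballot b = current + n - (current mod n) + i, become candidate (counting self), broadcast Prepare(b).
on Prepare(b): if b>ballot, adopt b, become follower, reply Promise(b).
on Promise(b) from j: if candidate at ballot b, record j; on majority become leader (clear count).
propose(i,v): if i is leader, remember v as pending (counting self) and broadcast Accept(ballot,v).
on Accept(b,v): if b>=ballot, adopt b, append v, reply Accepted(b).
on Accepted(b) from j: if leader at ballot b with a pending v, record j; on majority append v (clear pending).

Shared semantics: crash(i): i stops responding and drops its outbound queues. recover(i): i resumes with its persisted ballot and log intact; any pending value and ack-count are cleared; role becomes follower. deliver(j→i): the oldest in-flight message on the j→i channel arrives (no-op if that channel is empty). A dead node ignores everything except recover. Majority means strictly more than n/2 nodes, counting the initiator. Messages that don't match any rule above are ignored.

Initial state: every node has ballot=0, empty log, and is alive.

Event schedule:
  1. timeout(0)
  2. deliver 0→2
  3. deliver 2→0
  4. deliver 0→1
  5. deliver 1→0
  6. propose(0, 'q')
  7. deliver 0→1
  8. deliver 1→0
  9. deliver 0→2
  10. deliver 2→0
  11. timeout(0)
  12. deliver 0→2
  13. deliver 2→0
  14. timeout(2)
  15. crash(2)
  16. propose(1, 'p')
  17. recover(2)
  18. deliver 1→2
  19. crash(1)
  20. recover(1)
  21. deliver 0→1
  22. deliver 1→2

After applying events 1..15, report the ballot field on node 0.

6

[1] timeout(0) → N0(cand b3 [-])
[2] deliver 0→2 → N2(foll b3 [-])
[3] deliver 2→0 → N0(lead b3 [-])
[4] deliver 0→1 → N1(foll b3 [-])
[5] deliver 1→0 → ∅
[6] propose(0,'q') → ∅
[7] deliver 0→1 → N1(foll b3 [q])
[8] deliver 1→0 → N0(lead b3 [q])
[9] deliver 0→2 → N2(foll b3 [q])
[10] deliver 2→0 → ∅
[11] timeout(0) → N0(cand b6 [q])
[12] deliver 0→2 → N2(foll b6 [q])
[13] deliver 2→0 → N0(lead b6 [q])
[14] timeout(2) → N2(cand b11 [q])
[15] crash(2) → N2(✗cand b11 [q])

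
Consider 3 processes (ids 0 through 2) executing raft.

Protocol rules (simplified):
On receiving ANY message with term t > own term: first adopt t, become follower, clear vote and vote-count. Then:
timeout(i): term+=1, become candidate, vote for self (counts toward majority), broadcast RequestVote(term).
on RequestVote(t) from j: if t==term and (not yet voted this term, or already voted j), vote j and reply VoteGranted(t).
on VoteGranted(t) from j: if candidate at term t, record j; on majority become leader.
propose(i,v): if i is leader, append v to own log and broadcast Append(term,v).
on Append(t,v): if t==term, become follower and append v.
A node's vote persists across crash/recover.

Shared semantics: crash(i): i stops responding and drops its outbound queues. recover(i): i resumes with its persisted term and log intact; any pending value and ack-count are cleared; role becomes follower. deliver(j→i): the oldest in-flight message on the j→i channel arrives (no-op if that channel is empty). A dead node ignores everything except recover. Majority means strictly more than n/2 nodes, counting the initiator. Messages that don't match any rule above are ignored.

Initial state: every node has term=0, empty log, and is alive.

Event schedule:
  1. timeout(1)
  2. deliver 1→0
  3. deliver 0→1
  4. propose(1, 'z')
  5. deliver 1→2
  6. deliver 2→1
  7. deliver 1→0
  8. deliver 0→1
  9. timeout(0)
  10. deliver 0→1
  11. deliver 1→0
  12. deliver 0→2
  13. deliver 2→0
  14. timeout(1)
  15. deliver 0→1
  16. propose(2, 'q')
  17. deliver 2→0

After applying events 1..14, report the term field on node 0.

2

[1] timeout(1) → N1(cand t1 [-])
[2] deliver 1→0 → N0(foll t1 [-])
[3] deliver 0→1 → N1(lead t1 [-])
[4] propose(1,'z') → N1(lead t1 [z])
[5] deliver 1→2 → N2(foll t1 [-])
[6] deliver 2→1 → ∅
[7] deliver 1→0 → N0(foll t1 [z])
[8] deliver 0→1 → ∅
[9] timeout(0) → N0(cand t2 [z])
[10] deliver 0→1 → N1(foll t2 [z])
[11] deliver 1→0 → N0(lead t2 [z])
[12] deliver 0→2 → N2(foll t2 [-])
[13] deliver 2→0 → ∅
[14] timeout(1) → N1(cand t3 [z])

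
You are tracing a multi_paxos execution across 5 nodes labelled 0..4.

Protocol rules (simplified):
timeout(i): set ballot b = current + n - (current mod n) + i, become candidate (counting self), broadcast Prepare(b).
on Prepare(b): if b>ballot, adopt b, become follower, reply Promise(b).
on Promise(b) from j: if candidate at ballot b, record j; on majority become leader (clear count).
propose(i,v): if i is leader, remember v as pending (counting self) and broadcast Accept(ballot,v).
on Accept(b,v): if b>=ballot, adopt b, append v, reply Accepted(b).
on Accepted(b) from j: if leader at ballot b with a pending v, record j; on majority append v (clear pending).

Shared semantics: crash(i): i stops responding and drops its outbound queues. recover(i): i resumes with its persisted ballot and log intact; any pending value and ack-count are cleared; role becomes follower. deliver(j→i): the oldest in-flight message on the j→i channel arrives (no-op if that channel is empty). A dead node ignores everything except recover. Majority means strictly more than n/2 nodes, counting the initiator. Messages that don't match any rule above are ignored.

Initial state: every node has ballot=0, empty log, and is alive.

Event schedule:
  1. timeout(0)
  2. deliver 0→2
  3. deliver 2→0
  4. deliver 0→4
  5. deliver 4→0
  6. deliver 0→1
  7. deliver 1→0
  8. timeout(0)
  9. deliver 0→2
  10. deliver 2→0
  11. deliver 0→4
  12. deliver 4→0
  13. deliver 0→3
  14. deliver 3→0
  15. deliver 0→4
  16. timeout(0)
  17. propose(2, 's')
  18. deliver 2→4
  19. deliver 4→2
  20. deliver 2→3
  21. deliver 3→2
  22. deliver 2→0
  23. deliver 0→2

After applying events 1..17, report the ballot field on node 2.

1. timeout(0):  <0:cand b5 ->
2. deliver 0→2:  <2:foll b5 ->
3. deliver 2→0:  nop
4. deliver 0→4:  <4:foll b5 ->
5. deliver 4→0:  <0:lead b5 ->
6. deliver 0→1:  <1:foll b5 ->
7. deliver 1→0:  nop
8. timeout(0):  <0:cand b10 ->
9. deliver 0→2:  <2:foll b10 ->
10. deliver 2→0:  nop
11. deliver 0→4:  <4:foll b10 ->
12. deliver 4→0:  <0:lead b10 ->
13. deliver 0→3:  <3:foll b5 ->
14. deliver 3→0:  nop
15. deliver 0→4:  nop
16. timeout(0):  <0:cand b15 ->
17. propose(2,'s'):  nop

10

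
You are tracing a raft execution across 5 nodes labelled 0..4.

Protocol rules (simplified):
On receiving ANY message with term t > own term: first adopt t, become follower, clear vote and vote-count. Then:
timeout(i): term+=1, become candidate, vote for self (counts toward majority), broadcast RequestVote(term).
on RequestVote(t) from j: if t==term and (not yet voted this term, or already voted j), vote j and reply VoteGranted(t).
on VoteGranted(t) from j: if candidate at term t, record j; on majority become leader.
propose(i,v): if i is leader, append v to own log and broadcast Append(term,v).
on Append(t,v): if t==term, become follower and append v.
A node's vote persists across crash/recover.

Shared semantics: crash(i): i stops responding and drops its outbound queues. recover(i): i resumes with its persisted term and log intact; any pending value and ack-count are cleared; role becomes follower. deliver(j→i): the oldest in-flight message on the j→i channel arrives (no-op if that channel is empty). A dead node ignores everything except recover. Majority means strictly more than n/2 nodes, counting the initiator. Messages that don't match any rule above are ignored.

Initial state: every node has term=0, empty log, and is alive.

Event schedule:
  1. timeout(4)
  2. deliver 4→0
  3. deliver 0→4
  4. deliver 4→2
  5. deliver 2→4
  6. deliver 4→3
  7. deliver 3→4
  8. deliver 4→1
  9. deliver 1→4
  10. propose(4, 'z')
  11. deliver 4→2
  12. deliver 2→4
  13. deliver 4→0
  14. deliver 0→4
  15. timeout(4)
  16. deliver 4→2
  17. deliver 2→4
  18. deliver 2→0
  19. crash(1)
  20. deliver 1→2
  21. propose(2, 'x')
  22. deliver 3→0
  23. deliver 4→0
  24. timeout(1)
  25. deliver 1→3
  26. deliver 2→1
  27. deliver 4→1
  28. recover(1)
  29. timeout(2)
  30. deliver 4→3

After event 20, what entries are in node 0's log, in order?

z

[1] timeout(4) → N4(cand t1 [-])
[2] deliver 4→0 → N0(foll t1 [-])
[3] deliver 0→4 → ∅
[4] deliver 4→2 → N2(foll t1 [-])
[5] deliver 2→4 → N4(lead t1 [-])
[6] deliver 4→3 → N3(foll t1 [-])
[7] deliver 3→4 → ∅
[8] deliver 4→1 → N1(foll t1 [-])
[9] deliver 1→4 → ∅
[10] propose(4,'z') → N4(lead t1 [z])
[11] deliver 4→2 → N2(foll t1 [z])
[12] deliver 2→4 → ∅
[13] deliver 4→0 → N0(foll t1 [z])
[14] deliver 0→4 → ∅
[15] timeout(4) → N4(cand t2 [z])
[16] deliver 4→2 → N2(foll t2 [z])
[17] deliver 2→4 → ∅
[18] deliver 2→0 → ∅
[19] crash(1) → N1(✗foll t1 [-])
[20] deliver 1→2 → ∅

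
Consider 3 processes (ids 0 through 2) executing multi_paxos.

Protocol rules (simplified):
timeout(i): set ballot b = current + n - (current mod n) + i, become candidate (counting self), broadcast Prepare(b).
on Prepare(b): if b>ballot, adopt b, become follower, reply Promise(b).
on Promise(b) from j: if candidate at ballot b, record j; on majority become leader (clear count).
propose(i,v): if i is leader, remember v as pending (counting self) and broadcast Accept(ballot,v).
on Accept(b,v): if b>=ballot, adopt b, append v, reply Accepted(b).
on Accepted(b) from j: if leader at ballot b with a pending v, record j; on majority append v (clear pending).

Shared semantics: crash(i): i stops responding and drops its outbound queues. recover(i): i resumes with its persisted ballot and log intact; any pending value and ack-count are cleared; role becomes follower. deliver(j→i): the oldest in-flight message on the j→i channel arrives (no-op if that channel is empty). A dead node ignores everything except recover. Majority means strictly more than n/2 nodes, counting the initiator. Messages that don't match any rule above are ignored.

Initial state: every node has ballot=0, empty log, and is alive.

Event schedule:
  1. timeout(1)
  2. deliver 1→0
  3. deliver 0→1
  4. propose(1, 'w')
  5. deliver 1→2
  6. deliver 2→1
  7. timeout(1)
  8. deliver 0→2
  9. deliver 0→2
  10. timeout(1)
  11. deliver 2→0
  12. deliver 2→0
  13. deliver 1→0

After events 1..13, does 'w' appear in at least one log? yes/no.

yes

e1 timeout(1): 1[cand,b=4,-]
e2 deliver 1→0: 0[foll,b=4,-]
e3 deliver 0→1: 1[lead,b=4,-]
e4 propose(1,'w'): ·
e5 deliver 1→2: 2[foll,b=4,-]
e6 deliver 2→1: ·
e7 timeout(1): 1[cand,b=7,-]
e8 deliver 0→2: ·
e9 deliver 0→2: ·
e10 timeout(1): 1[cand,b=10,-]
e11 deliver 2→0: ·
e12 deliver 2→0: ·
e13 deliver 1→0: 0[foll,b=4,w]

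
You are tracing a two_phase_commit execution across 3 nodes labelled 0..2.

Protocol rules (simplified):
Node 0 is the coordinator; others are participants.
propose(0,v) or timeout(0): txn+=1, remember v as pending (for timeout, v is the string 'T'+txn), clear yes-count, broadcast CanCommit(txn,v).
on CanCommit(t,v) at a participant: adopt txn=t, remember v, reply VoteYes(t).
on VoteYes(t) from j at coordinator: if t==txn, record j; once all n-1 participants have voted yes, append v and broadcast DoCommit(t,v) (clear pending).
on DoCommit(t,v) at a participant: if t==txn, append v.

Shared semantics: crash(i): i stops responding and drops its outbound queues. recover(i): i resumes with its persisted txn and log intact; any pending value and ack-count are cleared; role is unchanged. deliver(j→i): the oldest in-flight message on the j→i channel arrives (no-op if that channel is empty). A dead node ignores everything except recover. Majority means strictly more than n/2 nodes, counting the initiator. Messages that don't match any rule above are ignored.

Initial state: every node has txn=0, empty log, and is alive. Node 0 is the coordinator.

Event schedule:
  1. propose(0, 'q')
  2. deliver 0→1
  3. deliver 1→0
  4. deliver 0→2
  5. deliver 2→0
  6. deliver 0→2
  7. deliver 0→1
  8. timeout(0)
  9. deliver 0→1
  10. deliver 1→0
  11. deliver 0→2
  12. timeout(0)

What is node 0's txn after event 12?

3

[1] propose(0,'q') → N0(coor t1 [-])
[2] deliver 0→1 → N1(part t1 [-])
[3] deliver 1→0 → ∅
[4] deliver 0→2 → N2(part t1 [-])
[5] deliver 2→0 → N0(coor t1 [q])
[6] deliver 0→2 → N2(part t1 [q])
[7] deliver 0→1 → N1(part t1 [q])
[8] timeout(0) → N0(coor t2 [q])
[9] deliver 0→1 → N1(part t2 [q])
[10] deliver 1→0 → ∅
[11] deliver 0→2 → N2(part t2 [q])
[12] timeout(0) → N0(coor t3 [q])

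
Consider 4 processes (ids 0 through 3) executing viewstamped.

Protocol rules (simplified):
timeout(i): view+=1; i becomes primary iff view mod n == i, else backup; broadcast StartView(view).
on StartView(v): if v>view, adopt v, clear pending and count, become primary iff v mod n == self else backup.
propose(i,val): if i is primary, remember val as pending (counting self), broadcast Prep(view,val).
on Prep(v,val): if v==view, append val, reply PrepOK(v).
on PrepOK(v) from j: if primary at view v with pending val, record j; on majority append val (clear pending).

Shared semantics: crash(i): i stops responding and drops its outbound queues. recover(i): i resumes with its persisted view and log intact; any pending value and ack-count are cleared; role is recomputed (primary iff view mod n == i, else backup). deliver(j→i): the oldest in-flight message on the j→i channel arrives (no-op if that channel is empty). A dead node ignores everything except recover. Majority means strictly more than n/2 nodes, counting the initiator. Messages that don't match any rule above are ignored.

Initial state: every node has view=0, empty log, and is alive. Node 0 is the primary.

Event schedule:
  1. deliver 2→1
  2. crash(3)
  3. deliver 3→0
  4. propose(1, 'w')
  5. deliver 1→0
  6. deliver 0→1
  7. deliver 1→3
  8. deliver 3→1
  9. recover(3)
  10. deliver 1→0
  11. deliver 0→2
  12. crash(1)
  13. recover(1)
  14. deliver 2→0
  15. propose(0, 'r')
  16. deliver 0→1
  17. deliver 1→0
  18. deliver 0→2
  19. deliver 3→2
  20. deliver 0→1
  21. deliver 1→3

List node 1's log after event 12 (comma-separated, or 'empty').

empty

[1] deliver 2→1 → ∅
[2] crash(3) → N3(✗back v0 [-])
[3] deliver 3→0 → ∅
[4] propose(1,'w') → ∅
[5] deliver 1→0 → ∅
[6] deliver 0→1 → ∅
[7] deliver 1→3 → ∅
[8] deliver 3→1 → ∅
[9] recover(3) → N3(back v0 [-])
[10] deliver 1→0 → ∅
[11] deliver 0→2 → ∅
[12] crash(1) → N1(✗back v0 [-])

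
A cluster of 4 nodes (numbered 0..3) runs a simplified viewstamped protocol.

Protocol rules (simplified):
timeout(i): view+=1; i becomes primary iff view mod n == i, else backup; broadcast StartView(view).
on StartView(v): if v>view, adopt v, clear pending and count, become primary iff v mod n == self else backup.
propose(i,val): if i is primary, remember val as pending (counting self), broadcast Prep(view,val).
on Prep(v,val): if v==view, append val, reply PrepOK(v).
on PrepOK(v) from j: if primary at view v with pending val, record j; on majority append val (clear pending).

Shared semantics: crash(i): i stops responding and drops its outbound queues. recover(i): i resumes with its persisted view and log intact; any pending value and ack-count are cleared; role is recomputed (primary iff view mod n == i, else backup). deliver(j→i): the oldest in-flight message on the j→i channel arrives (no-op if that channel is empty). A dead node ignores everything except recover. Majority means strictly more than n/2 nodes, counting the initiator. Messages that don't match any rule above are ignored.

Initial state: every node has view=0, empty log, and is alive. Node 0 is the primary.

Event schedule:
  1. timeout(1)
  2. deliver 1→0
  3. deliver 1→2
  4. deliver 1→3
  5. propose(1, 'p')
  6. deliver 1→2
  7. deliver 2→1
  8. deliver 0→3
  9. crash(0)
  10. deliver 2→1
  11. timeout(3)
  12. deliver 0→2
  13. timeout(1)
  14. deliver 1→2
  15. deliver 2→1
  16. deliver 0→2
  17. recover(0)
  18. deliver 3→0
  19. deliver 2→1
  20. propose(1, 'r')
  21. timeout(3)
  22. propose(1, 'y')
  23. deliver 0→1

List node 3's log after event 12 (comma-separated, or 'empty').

1. timeout(1):  <1:prim v1 ->
2. deliver 1→0:  <0:back v1 ->
3. deliver 1→2:  <2:back v1 ->
4. deliver 1→3:  <3:back v1 ->
5. propose(1,'p'):  nop
6. deliver 1→2:  <2:back v1 p>
7. deliver 2→1:  nop
8. deliver 0→3:  nop
9. crash(0):  <0:✗back v1 ->
10. deliver 2→1:  nop
11. timeout(3):  <3:back v2 ->
12. deliver 0→2:  nop

empty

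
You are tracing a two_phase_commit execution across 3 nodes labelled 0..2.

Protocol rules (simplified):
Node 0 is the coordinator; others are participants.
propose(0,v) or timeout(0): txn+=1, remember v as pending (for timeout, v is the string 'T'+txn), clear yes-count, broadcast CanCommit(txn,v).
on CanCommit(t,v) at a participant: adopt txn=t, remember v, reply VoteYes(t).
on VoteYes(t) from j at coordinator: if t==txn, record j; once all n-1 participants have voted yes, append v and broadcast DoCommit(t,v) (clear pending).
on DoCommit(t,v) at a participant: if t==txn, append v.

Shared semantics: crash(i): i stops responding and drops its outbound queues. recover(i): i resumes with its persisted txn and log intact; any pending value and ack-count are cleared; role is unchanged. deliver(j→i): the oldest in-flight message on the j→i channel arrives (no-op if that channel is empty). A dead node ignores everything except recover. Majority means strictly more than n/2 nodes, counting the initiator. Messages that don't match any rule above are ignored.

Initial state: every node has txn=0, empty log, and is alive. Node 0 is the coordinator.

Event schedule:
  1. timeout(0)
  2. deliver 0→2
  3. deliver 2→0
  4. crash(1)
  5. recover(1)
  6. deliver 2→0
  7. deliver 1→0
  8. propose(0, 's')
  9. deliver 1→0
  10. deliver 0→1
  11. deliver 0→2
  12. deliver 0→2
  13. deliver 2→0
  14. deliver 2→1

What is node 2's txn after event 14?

step 1 timeout(0): 0={coor,t=1,log=-}
step 2 deliver 0→2: 2={part,t=1,log=-}
step 3 deliver 2→0: —
step 4 crash(1): 1={✗part,t=0,log=-}
step 5 recover(1): 1={part,t=0,log=-}
step 6 deliver 2→0: —
step 7 deliver 1→0: —
step 8 propose(0,'s'): 0={coor,t=2,log=-}
step 9 deliver 1→0: —
step 10 deliver 0→1: 1={part,t=1,log=-}
step 11 deliver 0→2: 2={part,t=2,log=-}
step 12 deliver 0→2: —
step 13 deliver 2→0: —
step 14 deliver 2→1: —

2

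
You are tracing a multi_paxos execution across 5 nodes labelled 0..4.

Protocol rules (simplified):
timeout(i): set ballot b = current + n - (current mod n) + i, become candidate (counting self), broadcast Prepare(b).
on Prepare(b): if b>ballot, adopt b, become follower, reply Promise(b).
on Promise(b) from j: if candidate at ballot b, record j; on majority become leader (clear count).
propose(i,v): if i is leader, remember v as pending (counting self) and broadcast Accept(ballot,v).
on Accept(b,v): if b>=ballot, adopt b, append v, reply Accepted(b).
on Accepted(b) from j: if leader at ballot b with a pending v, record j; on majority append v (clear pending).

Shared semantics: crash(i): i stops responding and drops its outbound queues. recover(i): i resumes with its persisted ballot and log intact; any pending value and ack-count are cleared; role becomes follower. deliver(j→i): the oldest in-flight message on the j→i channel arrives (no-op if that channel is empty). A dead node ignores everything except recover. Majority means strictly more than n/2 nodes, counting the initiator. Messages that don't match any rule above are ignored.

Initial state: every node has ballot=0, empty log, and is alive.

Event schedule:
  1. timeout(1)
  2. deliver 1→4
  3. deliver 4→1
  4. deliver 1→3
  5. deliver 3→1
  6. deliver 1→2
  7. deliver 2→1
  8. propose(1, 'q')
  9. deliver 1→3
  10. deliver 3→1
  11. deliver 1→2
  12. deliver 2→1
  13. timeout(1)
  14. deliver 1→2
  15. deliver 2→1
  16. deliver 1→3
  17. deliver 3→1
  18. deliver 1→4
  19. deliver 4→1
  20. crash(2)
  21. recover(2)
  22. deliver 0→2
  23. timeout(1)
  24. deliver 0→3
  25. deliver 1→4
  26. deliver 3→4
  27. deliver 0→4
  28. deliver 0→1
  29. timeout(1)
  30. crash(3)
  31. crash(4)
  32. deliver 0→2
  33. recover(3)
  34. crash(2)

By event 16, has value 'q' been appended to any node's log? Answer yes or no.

yes

after 1 — timeout(1): n1:cand/b6/[-]
after 2 — deliver 1→4: n4:foll/b6/[-]
after 3 — deliver 4→1: ·
after 4 — deliver 1→3: n3:foll/b6/[-]
after 5 — deliver 3→1: n1:lead/b6/[-]
after 6 — deliver 1→2: n2:foll/b6/[-]
after 7 — deliver 2→1: ·
after 8 — propose(1,'q'): ·
after 9 — deliver 1→3: n3:foll/b6/[q]
after 10 — deliver 3→1: ·
after 11 — deliver 1→2: n2:foll/b6/[q]
after 12 — deliver 2→1: n1:lead/b6/[q]
after 13 — timeout(1): n1:cand/b11/[q]
after 14 — deliver 1→2: n2:foll/b11/[q]
after 15 — deliver 2→1: ·
after 16 — deliver 1→3: n3:foll/b11/[q]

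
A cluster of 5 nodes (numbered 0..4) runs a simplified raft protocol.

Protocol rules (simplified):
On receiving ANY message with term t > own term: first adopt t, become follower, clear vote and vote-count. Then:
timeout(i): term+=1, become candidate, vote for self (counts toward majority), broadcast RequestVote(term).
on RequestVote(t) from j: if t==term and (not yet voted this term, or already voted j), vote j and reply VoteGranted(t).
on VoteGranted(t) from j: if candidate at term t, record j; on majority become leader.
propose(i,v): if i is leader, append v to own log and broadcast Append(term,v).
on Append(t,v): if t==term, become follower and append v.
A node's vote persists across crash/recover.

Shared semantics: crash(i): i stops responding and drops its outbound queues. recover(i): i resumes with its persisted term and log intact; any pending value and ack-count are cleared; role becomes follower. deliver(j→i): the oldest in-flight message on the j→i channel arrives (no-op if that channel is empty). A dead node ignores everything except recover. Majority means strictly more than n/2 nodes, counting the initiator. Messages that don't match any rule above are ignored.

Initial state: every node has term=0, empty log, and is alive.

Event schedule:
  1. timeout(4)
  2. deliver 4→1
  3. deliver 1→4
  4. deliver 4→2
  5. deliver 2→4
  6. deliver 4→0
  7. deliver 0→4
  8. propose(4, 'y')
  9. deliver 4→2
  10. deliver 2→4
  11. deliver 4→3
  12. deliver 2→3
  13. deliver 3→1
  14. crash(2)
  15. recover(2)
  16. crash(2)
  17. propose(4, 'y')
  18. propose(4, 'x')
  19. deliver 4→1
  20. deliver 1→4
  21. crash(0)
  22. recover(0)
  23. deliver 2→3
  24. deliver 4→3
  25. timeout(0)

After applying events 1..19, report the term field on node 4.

1

[1] timeout(4) → N4(cand t1 [-])
[2] deliver 4→1 → N1(foll t1 [-])
[3] deliver 1→4 → ∅
[4] deliver 4→2 → N2(foll t1 [-])
[5] deliver 2→4 → N4(lead t1 [-])
[6] deliver 4→0 → N0(foll t1 [-])
[7] deliver 0→4 → ∅
[8] propose(4,'y') → N4(lead t1 [y])
[9] deliver 4→2 → N2(foll t1 [y])
[10] deliver 2→4 → ∅
[11] deliver 4→3 → N3(foll t1 [-])
[12] deliver 2→3 → ∅
[13] deliver 3→1 → ∅
[14] crash(2) → N2(✗foll t1 [y])
[15] recover(2) → N2(foll t1 [y])
[16] crash(2) → N2(✗foll t1 [y])
[17] propose(4,'y') → N4(lead t1 [y,y])
[18] propose(4,'x') → N4(lead t1 [y,y,x])
[19] deliver 4→1 → N1(foll t1 [y])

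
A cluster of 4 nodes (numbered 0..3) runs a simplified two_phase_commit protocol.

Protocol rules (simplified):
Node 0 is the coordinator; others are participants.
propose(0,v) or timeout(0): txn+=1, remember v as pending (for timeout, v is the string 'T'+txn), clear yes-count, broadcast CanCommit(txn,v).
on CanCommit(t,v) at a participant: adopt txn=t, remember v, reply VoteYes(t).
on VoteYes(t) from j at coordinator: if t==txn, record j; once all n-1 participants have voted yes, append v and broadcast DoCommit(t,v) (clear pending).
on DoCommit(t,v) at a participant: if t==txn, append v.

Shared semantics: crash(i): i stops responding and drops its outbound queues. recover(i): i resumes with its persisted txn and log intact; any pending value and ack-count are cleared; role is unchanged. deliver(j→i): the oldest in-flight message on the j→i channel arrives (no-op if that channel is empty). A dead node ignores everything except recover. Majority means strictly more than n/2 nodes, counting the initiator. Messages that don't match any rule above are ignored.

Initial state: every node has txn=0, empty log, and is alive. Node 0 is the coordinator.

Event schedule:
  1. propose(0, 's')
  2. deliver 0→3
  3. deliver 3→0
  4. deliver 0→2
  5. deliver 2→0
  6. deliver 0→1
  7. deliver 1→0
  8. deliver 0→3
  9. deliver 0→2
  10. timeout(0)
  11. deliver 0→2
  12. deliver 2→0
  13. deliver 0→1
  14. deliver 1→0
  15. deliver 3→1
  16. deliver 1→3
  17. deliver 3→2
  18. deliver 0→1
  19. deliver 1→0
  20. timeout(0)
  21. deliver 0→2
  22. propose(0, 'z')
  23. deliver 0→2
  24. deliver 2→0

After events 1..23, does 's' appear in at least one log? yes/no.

1. propose(0,'s'):  <0:coor t1 ->
2. deliver 0→3:  <3:part t1 ->
3. deliver 3→0:  nop
4. deliver 0→2:  <2:part t1 ->
5. deliver 2→0:  nop
6. deliver 0→1:  <1:part t1 ->
7. deliver 1→0:  <0:coor t1 s>
8. deliver 0→3:  <3:part t1 s>
9. deliver 0→2:  <2:part t1 s>
10. timeout(0):  <0:coor t2 s>
11. deliver 0→2:  <2:part t2 s>
12. deliver 2→0:  nop
13. deliver 0→1:  <1:part t1 s>
14. deliver 1→0:  nop
15. deliver 3→1:  nop
16. deliver 1→3:  nop
17. deliver 3→2:  nop
18. deliver 0→1:  <1:part t2 s>
19. deliver 1→0:  nop
20. timeout(0):  <0:coor t3 s>
21. deliver 0→2:  <2:part t3 s>
22. propose(0,'z'):  <0:coor t4 s>
23. deliver 0→2:  <2:part t4 s>

yes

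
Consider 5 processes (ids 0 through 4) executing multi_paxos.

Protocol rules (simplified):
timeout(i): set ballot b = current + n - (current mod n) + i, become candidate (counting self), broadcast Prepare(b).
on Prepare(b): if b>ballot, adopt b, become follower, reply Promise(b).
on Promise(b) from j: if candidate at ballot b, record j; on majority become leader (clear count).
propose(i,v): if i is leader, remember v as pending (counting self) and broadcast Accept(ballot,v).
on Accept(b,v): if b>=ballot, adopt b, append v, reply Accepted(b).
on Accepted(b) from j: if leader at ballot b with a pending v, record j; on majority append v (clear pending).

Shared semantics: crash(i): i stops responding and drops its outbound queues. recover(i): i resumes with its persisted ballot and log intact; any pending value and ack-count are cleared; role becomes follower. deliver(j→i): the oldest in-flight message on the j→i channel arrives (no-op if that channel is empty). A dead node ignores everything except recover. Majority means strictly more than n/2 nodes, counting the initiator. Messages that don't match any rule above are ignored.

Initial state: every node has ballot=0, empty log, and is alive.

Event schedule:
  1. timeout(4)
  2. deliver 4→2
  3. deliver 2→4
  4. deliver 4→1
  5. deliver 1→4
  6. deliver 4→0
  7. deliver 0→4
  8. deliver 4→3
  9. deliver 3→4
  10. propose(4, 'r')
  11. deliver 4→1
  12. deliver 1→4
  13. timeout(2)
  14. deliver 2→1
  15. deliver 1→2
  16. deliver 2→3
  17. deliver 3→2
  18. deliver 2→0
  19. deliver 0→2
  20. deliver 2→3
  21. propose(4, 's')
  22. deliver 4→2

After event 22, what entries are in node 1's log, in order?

1. timeout(4):  <4:cand b9 ->
2. deliver 4→2:  <2:foll b9 ->
3. deliver 2→4:  nop
4. deliver 4→1:  <1:foll b9 ->
5. deliver 1→4:  <4:lead b9 ->
6. deliver 4→0:  <0:foll b9 ->
7. deliver 0→4:  nop
8. deliver 4→3:  <3:foll b9 ->
9. deliver 3→4:  nop
10. propose(4,'r'):  nop
11. deliver 4→1:  <1:foll b9 r>
12. deliver 1→4:  nop
13. timeout(2):  <2:cand b12 ->
14. deliver 2→1:  <1:foll b12 r>
15. deliver 1→2:  nop
16. deliver 2→3:  <3:foll b12 ->
17. deliver 3→2:  <2:lead b12 ->
18. deliver 2→0:  <0:foll b12 ->
19. deliver 0→2:  nop
20. deliver 2→3:  nop
21. propose(4,'s'):  nop
22. deliver 4→2:  nop

r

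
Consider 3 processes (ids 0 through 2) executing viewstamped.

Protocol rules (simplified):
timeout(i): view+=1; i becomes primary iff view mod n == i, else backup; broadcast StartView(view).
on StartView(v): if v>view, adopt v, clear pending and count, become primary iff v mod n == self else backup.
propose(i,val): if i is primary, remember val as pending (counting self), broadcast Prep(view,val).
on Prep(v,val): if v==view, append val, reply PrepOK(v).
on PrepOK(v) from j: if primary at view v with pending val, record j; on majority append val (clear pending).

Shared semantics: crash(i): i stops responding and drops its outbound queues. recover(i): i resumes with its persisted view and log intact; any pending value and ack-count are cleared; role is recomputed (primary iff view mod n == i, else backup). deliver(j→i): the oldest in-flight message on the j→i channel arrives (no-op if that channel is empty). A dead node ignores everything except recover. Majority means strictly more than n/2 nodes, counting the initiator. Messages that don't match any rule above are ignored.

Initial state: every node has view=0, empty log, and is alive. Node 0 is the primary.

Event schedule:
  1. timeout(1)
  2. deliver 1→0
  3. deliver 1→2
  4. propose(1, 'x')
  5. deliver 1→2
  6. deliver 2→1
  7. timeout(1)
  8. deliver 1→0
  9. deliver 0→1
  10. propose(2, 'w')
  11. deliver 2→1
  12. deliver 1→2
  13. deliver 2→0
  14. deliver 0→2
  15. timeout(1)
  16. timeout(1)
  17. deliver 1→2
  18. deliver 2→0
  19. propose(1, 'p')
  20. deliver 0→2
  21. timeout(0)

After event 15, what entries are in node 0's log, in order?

[1] timeout(1) → N1(prim v1 [-])
[2] deliver 1→0 → N0(back v1 [-])
[3] deliver 1→2 → N2(back v1 [-])
[4] propose(1,'x') → ∅
[5] deliver 1→2 → N2(back v1 [x])
[6] deliver 2→1 → N1(prim v1 [x])
[7] timeout(1) → N1(back v2 [x])
[8] deliver 1→0 → N0(back v1 [x])
[9] deliver 0→1 → ∅
[10] propose(2,'w') → ∅
[11] deliver 2→1 → ∅
[12] deliver 1→2 → N2(prim v2 [x])
[13] deliver 2→0 → ∅
[14] deliver 0→2 → ∅
[15] timeout(1) → N1(back v3 [x])

x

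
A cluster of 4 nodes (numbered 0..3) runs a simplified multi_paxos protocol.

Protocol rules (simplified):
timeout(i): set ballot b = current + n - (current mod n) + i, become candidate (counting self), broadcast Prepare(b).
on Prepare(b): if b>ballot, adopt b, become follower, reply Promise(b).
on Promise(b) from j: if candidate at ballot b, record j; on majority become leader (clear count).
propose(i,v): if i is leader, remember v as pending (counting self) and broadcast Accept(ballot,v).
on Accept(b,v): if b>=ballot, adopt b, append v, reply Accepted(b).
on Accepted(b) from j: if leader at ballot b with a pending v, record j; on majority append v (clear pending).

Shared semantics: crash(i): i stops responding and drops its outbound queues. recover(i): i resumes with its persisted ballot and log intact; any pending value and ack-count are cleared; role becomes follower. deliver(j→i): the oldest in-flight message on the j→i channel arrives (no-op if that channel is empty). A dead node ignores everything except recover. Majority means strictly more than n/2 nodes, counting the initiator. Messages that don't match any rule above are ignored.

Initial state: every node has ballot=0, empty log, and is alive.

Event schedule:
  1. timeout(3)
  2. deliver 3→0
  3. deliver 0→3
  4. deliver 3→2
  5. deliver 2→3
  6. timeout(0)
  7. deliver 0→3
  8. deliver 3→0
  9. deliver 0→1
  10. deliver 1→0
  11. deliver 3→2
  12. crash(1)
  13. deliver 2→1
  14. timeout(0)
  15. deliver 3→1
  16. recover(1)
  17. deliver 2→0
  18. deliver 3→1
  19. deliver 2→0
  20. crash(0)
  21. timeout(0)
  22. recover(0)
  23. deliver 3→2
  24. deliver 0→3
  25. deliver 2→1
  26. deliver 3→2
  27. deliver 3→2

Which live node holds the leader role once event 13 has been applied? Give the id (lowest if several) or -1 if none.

step 1 timeout(3): 3={cand,b=7,log=-}
step 2 deliver 3→0: 0={foll,b=7,log=-}
step 3 deliver 0→3: —
step 4 deliver 3→2: 2={foll,b=7,log=-}
step 5 deliver 2→3: 3={lead,b=7,log=-}
step 6 timeout(0): 0={cand,b=8,log=-}
step 7 deliver 0→3: 3={foll,b=8,log=-}
step 8 deliver 3→0: —
step 9 deliver 0→1: 1={foll,b=8,log=-}
step 10 deliver 1→0: 0={lead,b=8,log=-}
step 11 deliver 3→2: —
step 12 crash(1): 1={✗foll,b=8,log=-}
step 13 deliver 2→1: —

0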